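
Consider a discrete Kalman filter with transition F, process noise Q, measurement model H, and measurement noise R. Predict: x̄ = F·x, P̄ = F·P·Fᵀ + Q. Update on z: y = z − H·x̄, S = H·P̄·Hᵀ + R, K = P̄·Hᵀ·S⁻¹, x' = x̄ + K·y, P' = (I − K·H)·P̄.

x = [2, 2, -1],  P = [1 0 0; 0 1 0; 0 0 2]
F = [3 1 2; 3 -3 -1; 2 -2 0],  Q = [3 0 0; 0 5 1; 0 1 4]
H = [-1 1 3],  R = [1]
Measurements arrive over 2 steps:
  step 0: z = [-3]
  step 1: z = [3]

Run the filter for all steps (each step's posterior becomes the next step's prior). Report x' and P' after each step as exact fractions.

step 0: x' = [1216/205, 329/205, 18/41], P' = [4256/205 844/205 227/41; 844/205 1281/205 -25/41; 227/41 -25/41 87/41]
step 1: x' = [2252117/146046, 315845/48682, 581947/146046], P' = [32241899/146046 3390889/48682 7371943/146046; 3390889/48682 1294403/48682 705281/48682; 7371943/146046 705281/48682 1766963/146046]

step 0: x̄ = F·x = [6, 1, 0]
step 0: P̄ = F·P·Fᵀ + Q = [21 2 4; 2 25 13; 4 13 12]
step 0: y = z − H·x̄ = [2]
step 0: S = H·P̄·Hᵀ + R = [205]
step 0: K = P̄·Hᵀ·S⁻¹ = [-7/205; 62/205; 9/41]
step 0: x' = x̄ + K·y = [1216/205, 329/205, 18/41]
step 0: P' = (I − K·H)·P̄ = [4256/205 844/205 227/41; 844/205 1281/205 -25/41; 227/41 -25/41 87/41]
step 1: x̄ = F·x = [4157/205, 2571/205, 1774/205]
step 1: P̄ = F·P·Fᵀ + Q = [60124/205 32807/205 24638/205; 32807/205 28541/205 20779/205; 24638/205 20779/205 16216/205]
step 1: y = z − H·x̄ = [-3121/205]
step 1: S = H·P̄·Hᵀ + R = [146046/205]
step 1: K = P̄·Hᵀ·S⁻¹ = [46597/146046; 19357/48682; 44789/146046]
step 1: x' = x̄ + K·y = [2252117/146046, 315845/48682, 581947/146046]
step 1: P' = (I − K·H)·P̄ = [32241899/146046 3390889/48682 7371943/146046; 3390889/48682 1294403/48682 705281/48682; 7371943/146046 705281/48682 1766963/146046]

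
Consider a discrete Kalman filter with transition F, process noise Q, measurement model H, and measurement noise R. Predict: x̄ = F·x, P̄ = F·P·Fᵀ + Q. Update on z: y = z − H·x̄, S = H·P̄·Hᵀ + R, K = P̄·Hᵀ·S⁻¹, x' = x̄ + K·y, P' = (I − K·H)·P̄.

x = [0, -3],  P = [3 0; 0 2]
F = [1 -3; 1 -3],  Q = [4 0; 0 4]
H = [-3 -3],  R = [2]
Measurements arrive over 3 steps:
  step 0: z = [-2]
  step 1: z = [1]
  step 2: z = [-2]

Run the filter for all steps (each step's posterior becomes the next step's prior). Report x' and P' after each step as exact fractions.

step 0: x' = [147/415, 147/415], P' = [853/415 -807/415; -807/415 853/415]
step 1: x' = [-42900/256051, -42900/256051], P' = [526304/256051 -497900/256051; -497900/256051 526304/256051]
step 2: x' = [52661052/157981807, 52661052/157981807], P' = [324726156/157981807 -307201072/157981807; -307201072/157981807 324726156/157981807]

step 0: x̄ = F·x = [9, 9]
step 0: P̄ = F·P·Fᵀ + Q = [25 21; 21 25]
step 0: y = z − H·x̄ = [52]
step 0: S = H·P̄·Hᵀ + R = [830]
step 0: K = P̄·Hᵀ·S⁻¹ = [-69/415; -69/415]
step 0: x' = x̄ + K·y = [147/415, 147/415]
step 0: P' = (I − K·H)·P̄ = [853/415 -807/415; -807/415 853/415]
step 1: x̄ = F·x = [-294/415, -294/415]
step 1: P̄ = F·P·Fᵀ + Q = [15032/415 13372/415; 13372/415 15032/415]
step 1: y = z − H·x̄ = [-1349/415]
step 1: S = H·P̄·Hᵀ + R = [512102/415]
step 1: K = P̄·Hᵀ·S⁻¹ = [-42606/256051; -42606/256051]
step 1: x' = x̄ + K·y = [-42900/256051, -42900/256051]
step 1: P' = (I − K·H)·P̄ = [526304/256051 -497900/256051; -497900/256051 526304/256051]
step 2: x̄ = F·x = [85800/256051, 85800/256051]
step 2: P̄ = F·P·Fᵀ + Q = [9274644/256051 8250440/256051; 8250440/256051 9274644/256051]
step 2: y = z − H·x̄ = [2698/256051]
step 2: S = H·P̄·Hᵀ + R = [315963614/256051]
step 2: K = P̄·Hᵀ·S⁻¹ = [-26287626/157981807; -26287626/157981807]
step 2: x' = x̄ + K·y = [52661052/157981807, 52661052/157981807]
step 2: P' = (I − K·H)·P̄ = [324726156/157981807 -307201072/157981807; -307201072/157981807 324726156/157981807]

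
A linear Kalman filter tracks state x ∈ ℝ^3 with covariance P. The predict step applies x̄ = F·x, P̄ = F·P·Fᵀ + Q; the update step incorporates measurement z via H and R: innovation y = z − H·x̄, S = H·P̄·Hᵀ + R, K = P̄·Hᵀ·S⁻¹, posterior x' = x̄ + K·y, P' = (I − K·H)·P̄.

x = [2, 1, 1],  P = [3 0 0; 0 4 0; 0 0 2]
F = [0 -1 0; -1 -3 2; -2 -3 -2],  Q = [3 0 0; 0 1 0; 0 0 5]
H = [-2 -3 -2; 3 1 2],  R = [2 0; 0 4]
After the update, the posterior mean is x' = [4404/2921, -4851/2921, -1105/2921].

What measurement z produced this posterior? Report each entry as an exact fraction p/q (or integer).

z = [3, 3]

x̄ = F·x = [-1, -3, -9]
P̄ = F·P·Fᵀ + Q = [7 12 12; 12 48 34; 12 34 61]
S = H·P̄·Hᵀ + R = [1354 -954; -954 711]
K = P̄·Hᵀ·S⁻¹ = [98/2921 1097/8763; -1266/2921 -9668/26289; 380/2921 3896/8763]
x' − x̄ = [7325/2921, 3912/2921, 25184/2921] = K·y
y = (KᵀK)⁻¹·Kᵀ·(x' − x̄) = [-26, 27]
z = y + H·x̄ = [-26, 27] + [29, -24] = [3, 3]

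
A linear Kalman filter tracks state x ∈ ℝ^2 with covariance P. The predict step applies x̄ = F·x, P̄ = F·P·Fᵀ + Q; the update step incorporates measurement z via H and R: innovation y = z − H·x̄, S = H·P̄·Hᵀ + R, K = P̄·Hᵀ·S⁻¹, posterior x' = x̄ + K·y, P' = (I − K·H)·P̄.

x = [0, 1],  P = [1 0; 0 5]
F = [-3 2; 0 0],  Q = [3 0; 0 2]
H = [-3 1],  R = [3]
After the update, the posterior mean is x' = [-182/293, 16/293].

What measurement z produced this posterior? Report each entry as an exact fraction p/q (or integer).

z = [2]

x̄ = F·x = [2, 0]
P̄ = F·P·Fᵀ + Q = [32 0; 0 2]
S = H·P̄·Hᵀ + R = [293]
K = P̄·Hᵀ·S⁻¹ = [-96/293; 2/293]
x' − x̄ = [-768/293, 16/293] = K·y
y = (KᵀK)⁻¹·Kᵀ·(x' − x̄) = [8]
z = y + H·x̄ = [8] + [-6] = [2]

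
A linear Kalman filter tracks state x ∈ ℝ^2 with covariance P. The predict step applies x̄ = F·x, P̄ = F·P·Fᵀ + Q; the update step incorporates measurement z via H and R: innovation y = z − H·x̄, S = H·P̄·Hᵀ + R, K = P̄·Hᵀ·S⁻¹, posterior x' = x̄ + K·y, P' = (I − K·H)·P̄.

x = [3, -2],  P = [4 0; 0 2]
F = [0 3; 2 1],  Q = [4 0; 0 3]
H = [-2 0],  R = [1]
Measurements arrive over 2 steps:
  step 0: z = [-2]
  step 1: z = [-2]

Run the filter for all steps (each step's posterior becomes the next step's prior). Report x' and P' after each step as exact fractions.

step 0: x' = [82/89, 524/89], P' = [22/89 6/89; 6/89 1725/89]
step 1: x' = [65096/63613, 144428/63613], P' = [15881/63613 5211/63613; 5211/63613 283412/63613]

step 0: x̄ = F·x = [-6, 4]
step 0: P̄ = F·P·Fᵀ + Q = [22 6; 6 21]
step 0: y = z − H·x̄ = [-14]
step 0: S = H·P̄·Hᵀ + R = [89]
step 0: K = P̄·Hᵀ·S⁻¹ = [-44/89; -12/89]
step 0: x' = x̄ + K·y = [82/89, 524/89]
step 0: P' = (I − K·H)·P̄ = [22/89 6/89; 6/89 1725/89]
step 1: x̄ = F·x = [1572/89, 688/89]
step 1: P̄ = F·P·Fᵀ + Q = [15881/89 5211/89; 5211/89 2104/89]
step 1: y = z − H·x̄ = [2966/89]
step 1: S = H·P̄·Hᵀ + R = [63613/89]
step 1: K = P̄·Hᵀ·S⁻¹ = [-31762/63613; -10422/63613]
step 1: x' = x̄ + K·y = [65096/63613, 144428/63613]
step 1: P' = (I − K·H)·P̄ = [15881/63613 5211/63613; 5211/63613 283412/63613]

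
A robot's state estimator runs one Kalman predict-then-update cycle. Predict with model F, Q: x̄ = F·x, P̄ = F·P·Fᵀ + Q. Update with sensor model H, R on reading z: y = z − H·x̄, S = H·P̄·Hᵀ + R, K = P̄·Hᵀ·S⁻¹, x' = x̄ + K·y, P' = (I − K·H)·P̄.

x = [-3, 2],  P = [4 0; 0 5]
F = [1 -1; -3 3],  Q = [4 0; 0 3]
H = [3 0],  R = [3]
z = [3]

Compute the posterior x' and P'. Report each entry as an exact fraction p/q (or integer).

x' = [17/20, 57/20]
P' = [13/40 -27/40; -27/40 1173/40]

x̄ = F·x = [-5, 15]
P̄ = F·P·Fᵀ + Q = [13 -27; -27 84]
y = z − H·x̄ = [18]
S = H·P̄·Hᵀ + R = [120]
K = P̄·Hᵀ·S⁻¹ = [13/40; -27/40]
x' = x̄ + K·y = [17/20, 57/20]
P' = (I − K·H)·P̄ = [13/40 -27/40; -27/40 1173/40]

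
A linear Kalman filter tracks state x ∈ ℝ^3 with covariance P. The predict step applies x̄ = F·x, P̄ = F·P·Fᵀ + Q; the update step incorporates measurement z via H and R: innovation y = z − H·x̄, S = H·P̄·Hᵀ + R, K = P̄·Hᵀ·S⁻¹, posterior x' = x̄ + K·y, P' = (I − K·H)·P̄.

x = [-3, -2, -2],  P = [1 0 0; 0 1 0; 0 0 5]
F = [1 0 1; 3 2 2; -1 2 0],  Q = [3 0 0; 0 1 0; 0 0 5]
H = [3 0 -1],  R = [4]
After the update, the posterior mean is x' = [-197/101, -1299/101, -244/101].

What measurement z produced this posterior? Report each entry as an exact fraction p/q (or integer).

z = [-3]

x̄ = F·x = [-5, -17, -1]
P̄ = F·P·Fᵀ + Q = [9 13 -1; 13 34 1; -1 1 10]
S = H·P̄·Hᵀ + R = [101]
K = P̄·Hᵀ·S⁻¹ = [28/101; 38/101; -13/101]
x' − x̄ = [308/101, 418/101, -143/101] = K·y
y = (KᵀK)⁻¹·Kᵀ·(x' − x̄) = [11]
z = y + H·x̄ = [11] + [-14] = [-3]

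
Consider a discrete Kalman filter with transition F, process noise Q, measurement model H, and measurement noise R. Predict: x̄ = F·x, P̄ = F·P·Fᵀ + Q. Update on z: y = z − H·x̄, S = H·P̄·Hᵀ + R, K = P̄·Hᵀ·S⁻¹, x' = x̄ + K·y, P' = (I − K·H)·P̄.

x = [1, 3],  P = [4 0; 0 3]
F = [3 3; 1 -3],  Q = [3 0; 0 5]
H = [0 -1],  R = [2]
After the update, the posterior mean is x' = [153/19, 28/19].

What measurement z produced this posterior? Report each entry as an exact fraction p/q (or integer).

z = [-2]

x̄ = F·x = [12, -8]
P̄ = F·P·Fᵀ + Q = [66 -15; -15 36]
S = H·P̄·Hᵀ + R = [38]
K = P̄·Hᵀ·S⁻¹ = [15/38; -18/19]
x' − x̄ = [-75/19, 180/19] = K·y
y = (KᵀK)⁻¹·Kᵀ·(x' − x̄) = [-10]
z = y + H·x̄ = [-10] + [8] = [-2]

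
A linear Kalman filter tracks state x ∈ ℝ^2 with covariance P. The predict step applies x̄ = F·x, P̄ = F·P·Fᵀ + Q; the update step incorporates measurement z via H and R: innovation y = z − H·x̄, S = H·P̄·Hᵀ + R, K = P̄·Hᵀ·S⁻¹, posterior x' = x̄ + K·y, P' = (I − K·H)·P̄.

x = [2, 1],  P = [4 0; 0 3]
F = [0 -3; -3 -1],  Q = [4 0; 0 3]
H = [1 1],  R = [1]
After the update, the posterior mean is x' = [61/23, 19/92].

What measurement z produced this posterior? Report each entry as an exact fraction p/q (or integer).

x̄ = F·x = [-3, -7]
P̄ = F·P·Fᵀ + Q = [31 9; 9 42]
S = H·P̄·Hᵀ + R = [92]
K = P̄·Hᵀ·S⁻¹ = [10/23; 51/92]
x' − x̄ = [130/23, 663/92] = K·y
y = (KᵀK)⁻¹·Kᵀ·(x' − x̄) = [13]
z = y + H·x̄ = [13] + [-10] = [3]

z = [3]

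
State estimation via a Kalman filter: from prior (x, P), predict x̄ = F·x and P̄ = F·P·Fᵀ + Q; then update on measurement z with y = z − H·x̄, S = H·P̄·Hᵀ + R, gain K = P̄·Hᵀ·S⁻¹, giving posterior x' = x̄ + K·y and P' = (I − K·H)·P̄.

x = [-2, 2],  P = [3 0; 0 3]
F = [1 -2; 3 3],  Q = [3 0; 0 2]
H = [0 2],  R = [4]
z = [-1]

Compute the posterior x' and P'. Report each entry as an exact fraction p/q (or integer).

x' = [-225/38, -28/57]
P' = [315/19 -3/19; -3/19 56/57]

x̄ = F·x = [-6, 0]
P̄ = F·P·Fᵀ + Q = [18 -9; -9 56]
y = z − H·x̄ = [-1]
S = H·P̄·Hᵀ + R = [228]
K = P̄·Hᵀ·S⁻¹ = [-3/38; 28/57]
x' = x̄ + K·y = [-225/38, -28/57]
P' = (I − K·H)·P̄ = [315/19 -3/19; -3/19 56/57]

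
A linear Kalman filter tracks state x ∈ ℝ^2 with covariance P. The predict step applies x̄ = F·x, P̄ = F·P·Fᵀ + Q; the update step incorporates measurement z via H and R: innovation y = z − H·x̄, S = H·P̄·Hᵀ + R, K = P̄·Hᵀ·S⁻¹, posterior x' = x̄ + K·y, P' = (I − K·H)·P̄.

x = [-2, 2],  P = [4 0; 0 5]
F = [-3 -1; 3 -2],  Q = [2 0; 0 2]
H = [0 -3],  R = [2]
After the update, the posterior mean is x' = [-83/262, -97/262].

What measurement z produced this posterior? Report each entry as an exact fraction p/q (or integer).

z = [1]

x̄ = F·x = [4, -10]
P̄ = F·P·Fᵀ + Q = [43 -26; -26 58]
S = H·P̄·Hᵀ + R = [524]
K = P̄·Hᵀ·S⁻¹ = [39/262; -87/262]
x' − x̄ = [-1131/262, 2523/262] = K·y
y = (KᵀK)⁻¹·Kᵀ·(x' − x̄) = [-29]
z = y + H·x̄ = [-29] + [30] = [1]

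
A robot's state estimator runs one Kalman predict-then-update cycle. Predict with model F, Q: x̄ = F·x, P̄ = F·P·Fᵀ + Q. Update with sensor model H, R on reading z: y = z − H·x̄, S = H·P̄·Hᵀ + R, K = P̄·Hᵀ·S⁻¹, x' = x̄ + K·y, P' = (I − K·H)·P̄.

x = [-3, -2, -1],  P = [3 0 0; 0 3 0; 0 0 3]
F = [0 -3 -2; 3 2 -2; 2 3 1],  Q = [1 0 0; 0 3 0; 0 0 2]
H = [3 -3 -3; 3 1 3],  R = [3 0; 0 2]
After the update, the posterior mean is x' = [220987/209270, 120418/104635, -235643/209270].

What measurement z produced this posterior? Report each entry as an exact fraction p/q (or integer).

z = [3, 1]

x̄ = F·x = [8, -11, -13]
P̄ = F·P·Fᵀ + Q = [40 -6 -33; -6 54 30; -33 30 44]
S = H·P̄·Hᵀ + R = [2487 -522; -522 362]
K = P̄·Hᵀ·S⁻¹ = [15604/104635 53673/209270; -5328/104635 28737/104635; -13886/104635 -3627/209270]
x' − x̄ = [-1453173/209270, 1271403/104635, 2484867/209270] = K·y
y = (KᵀK)⁻¹·Kᵀ·(x' − x̄) = [-93, 27]
z = y + H·x̄ = [-93, 27] + [96, -26] = [3, 1]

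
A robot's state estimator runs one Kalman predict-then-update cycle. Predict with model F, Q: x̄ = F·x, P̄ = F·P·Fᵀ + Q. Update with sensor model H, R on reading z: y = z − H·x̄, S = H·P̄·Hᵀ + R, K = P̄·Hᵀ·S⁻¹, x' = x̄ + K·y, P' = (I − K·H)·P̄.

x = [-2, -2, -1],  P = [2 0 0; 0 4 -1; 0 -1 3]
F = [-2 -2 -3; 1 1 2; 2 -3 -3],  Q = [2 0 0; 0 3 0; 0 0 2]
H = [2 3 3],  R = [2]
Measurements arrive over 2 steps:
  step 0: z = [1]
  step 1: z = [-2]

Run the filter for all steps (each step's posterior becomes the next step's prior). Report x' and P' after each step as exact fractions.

step 0: x̄ = F·x = [11, -6, 5]
step 0: P̄ = F·P·Fᵀ + Q = [41 -23 28; -23 17 -17; 28 -17 55]
step 0: y = z − H·x̄ = [-18]
step 0: S = H·P̄·Hᵀ + R = [568]
step 0: K = P̄·Hᵀ·S⁻¹ = [97/568; -23/284; 85/284]
step 0: x' = x̄ + K·y = [2251/284, -645/142, -55/142]
step 0: P' = (I − K·H)·P̄ = [13879/568 -4301/284 -293/284; -4301/284 1885/142 -459/142; -293/284 -459/142 585/142]
step 1: x̄ = F·x = [-398/71, 741/284, 4351/142]
step 1: P̄ = F·P·Fᵀ + Q = [1249/71 -1379/142 -4245/71; -1379/142 5591/568 7819/284; -4245/71 7819/284 55695/142]
step 1: y = z − H·x̄ = [-25713/284]
step 1: S = H·P̄·Hᵀ + R = [1904215/568]
step 1: K = P̄·Hᵀ·S⁻¹ = [-98444/1904215; 10531/380843; 647334/1904215]
step 1: x' = x̄ + K·y = [-1761337/1904215, 40215/380843, -262043/1904215]
step 1: P' = (I − K·H)·P̄ = [16436083/1904215 -1873268/380843 -1656678/1904215; -1873268/380843 2772506/380843 -1516640/380843; -1656678/1904215 -1516640/380843 9119208/1904215]

step 0: x' = [2251/284, -645/142, -55/142], P' = [13879/568 -4301/284 -293/284; -4301/284 1885/142 -459/142; -293/284 -459/142 585/142]
step 1: x' = [-1761337/1904215, 40215/380843, -262043/1904215], P' = [16436083/1904215 -1873268/380843 -1656678/1904215; -1873268/380843 2772506/380843 -1516640/380843; -1656678/1904215 -1516640/380843 9119208/1904215]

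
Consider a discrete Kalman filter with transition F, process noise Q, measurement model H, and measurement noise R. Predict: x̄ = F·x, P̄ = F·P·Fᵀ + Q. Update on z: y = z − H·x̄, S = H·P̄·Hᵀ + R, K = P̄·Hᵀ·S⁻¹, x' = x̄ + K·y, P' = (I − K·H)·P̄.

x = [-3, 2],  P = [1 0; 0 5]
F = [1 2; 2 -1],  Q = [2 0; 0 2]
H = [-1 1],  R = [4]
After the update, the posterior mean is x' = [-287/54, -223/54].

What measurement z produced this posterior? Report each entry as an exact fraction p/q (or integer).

x̄ = F·x = [1, -8]
P̄ = F·P·Fᵀ + Q = [23 -8; -8 11]
S = H·P̄·Hᵀ + R = [54]
K = P̄·Hᵀ·S⁻¹ = [-31/54; 19/54]
x' − x̄ = [-341/54, 209/54] = K·y
y = (KᵀK)⁻¹·Kᵀ·(x' − x̄) = [11]
z = y + H·x̄ = [11] + [-9] = [2]

z = [2]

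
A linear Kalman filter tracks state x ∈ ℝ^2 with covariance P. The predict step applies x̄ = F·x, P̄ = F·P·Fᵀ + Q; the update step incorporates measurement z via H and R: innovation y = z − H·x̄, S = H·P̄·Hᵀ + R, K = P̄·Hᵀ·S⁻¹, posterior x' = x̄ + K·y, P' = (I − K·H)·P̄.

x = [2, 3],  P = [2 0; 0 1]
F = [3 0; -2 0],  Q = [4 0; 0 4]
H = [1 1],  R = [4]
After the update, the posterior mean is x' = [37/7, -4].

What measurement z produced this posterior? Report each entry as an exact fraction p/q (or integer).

z = [1]

x̄ = F·x = [6, -4]
P̄ = F·P·Fᵀ + Q = [22 -12; -12 12]
S = H·P̄·Hᵀ + R = [14]
K = P̄·Hᵀ·S⁻¹ = [5/7; 0]
x' − x̄ = [-5/7, 0] = K·y
y = (KᵀK)⁻¹·Kᵀ·(x' − x̄) = [-1]
z = y + H·x̄ = [-1] + [2] = [1]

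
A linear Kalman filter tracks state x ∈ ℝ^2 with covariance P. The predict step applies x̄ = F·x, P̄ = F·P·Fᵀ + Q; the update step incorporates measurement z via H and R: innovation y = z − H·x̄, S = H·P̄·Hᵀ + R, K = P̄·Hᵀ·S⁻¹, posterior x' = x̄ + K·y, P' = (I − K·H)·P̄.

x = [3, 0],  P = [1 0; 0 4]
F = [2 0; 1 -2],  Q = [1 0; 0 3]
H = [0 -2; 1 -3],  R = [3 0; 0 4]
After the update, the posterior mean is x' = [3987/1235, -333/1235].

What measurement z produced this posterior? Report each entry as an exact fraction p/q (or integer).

x̄ = F·x = [6, 3]
P̄ = F·P·Fᵀ + Q = [5 2; 2 20]
S = H·P̄·Hᵀ + R = [83 116; 116 177]
K = P̄·Hᵀ·S⁻¹ = [-592/1235 381/1235; -352/1235 -174/1235]
x' − x̄ = [-3423/1235, -4038/1235] = K·y
y = (KᵀK)⁻¹·Kᵀ·(x' − x̄) = [9, 5]
z = y + H·x̄ = [9, 5] + [-6, -3] = [3, 2]

z = [3, 2]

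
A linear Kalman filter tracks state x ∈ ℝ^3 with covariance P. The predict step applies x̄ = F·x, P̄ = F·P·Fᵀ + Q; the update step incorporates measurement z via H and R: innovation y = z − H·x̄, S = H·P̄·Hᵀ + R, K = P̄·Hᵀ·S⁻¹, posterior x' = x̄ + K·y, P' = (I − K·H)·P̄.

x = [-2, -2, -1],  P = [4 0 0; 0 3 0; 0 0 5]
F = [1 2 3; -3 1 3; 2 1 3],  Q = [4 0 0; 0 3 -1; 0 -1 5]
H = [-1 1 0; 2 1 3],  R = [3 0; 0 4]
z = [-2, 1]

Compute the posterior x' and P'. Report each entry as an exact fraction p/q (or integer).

x' = [-2598/9961, -18524/9961, 1575/1423]
P' = [37647/9961 34953/9961 -4927/1423; 34953/9961 60873/9961 -41365/9961; -4927/1423 -41365/9961 38949/9961]

x̄ = F·x = [-9, 1, -9]
P̄ = F·P·Fᵀ + Q = [65 39 59; 39 87 23; 59 23 69]
y = z − H·x̄ = [-12, 45]
S = H·P̄·Hᵀ + R = [77 -112; -112 1974]
K = P̄·Hᵀ·S⁻¹ = [-898/9961 1695/9961; 8640/9961 1671/9961; -2292/9961 1626/9961]
x' = x̄ + K·y = [-2598/9961, -18524/9961, 1575/1423]
P' = (I − K·H)·P̄ = [37647/9961 34953/9961 -4927/1423; 34953/9961 60873/9961 -41365/9961; -4927/1423 -41365/9961 38949/9961]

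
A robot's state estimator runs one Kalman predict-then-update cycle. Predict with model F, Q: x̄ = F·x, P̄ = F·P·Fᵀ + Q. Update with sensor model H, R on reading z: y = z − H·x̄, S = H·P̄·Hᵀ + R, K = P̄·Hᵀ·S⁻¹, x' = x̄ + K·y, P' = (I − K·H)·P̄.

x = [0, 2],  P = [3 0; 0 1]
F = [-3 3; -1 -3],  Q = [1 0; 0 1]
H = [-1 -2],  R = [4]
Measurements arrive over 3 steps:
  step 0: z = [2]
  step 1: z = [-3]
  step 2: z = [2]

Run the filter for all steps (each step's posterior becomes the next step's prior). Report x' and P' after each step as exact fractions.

step 0: x̄ = F·x = [6, -6]
step 0: P̄ = F·P·Fᵀ + Q = [37 0; 0 13]
step 0: y = z − H·x̄ = [-4]
step 0: S = H·P̄·Hᵀ + R = [93]
step 0: K = P̄·Hᵀ·S⁻¹ = [-37/93; -26/93]
step 0: x' = x̄ + K·y = [706/93, -454/93]
step 0: P' = (I − K·H)·P̄ = [2072/93 -962/93; -962/93 533/93]
step 1: x̄ = F·x = [-1160/31, 656/93]
step 1: P̄ = F·P·Fᵀ + Q = [13618/31 -1451/31; -1451/31 1190/93]
step 1: y = z − H·x̄ = [-2447/93]
step 1: S = H·P̄·Hᵀ + R = [28574/93]
step 1: K = P̄·Hᵀ·S⁻¹ = [-16074/14287; 1973/28574]
step 1: x' = x̄ + K·y = [-111674/14287, 149641/28574]
step 1: P' = (I − K·H)·P̄ = [719722/14287 -327713/14287; -327713/14287 323767/28574]
step 2: x̄ = F·x = [1118967/28574, -32225/4082]
step 2: P̄ = F·P·Fᵀ + Q = [27695141/28574 -361161/4082; -361161/4082 64195/4082]
step 2: y = z − H·x̄ = [724965/28574]
step 2: S = H·P̄·Hᵀ + R = [19494389/28574]
step 2: K = P̄·Hᵀ·S⁻¹ = [-22638887/19494389; 1629397/19494389]
step 2: x' = x̄ + K·y = [189024192/19494389, -112556555/19494389]
step 2: P' = (I − K·H)·P̄ = [958236420/19494389 -433840436/19494389; -433840436/19494389 213661424/19494389]

step 0: x' = [706/93, -454/93], P' = [2072/93 -962/93; -962/93 533/93]
step 1: x' = [-111674/14287, 149641/28574], P' = [719722/14287 -327713/14287; -327713/14287 323767/28574]
step 2: x' = [189024192/19494389, -112556555/19494389], P' = [958236420/19494389 -433840436/19494389; -433840436/19494389 213661424/19494389]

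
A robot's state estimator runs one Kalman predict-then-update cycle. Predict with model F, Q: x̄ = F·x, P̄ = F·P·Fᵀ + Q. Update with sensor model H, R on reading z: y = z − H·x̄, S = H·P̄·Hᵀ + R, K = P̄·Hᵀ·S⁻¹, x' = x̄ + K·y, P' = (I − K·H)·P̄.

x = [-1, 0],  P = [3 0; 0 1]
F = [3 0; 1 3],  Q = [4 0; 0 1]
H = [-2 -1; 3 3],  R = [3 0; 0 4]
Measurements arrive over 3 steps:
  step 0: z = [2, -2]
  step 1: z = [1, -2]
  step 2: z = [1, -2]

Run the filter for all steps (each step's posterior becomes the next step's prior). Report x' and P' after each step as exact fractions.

step 0: x' = [-2989/2638, 1077/2638], P' = [5177/2638 -5581/2638; -5581/2638 7001/2638]
step 1: x' = [-889272/2194721, -744578/2194721], P' = [11611287/4389442 -12751671/4389442; -12751671/4389442 15602847/4389442]
step 2: x' = [-836992481/9084069902, -6320654683/9084069902], P' = [25233517393/9084069902 -27794921921/9084069902; -27794921921/9084069902 33928628905/9084069902]

step 0: x̄ = F·x = [-3, -1]
step 0: P̄ = F·P·Fᵀ + Q = [31 9; 9 13]
step 0: y = z − H·x̄ = [-5, 10]
step 0: S = H·P̄·Hᵀ + R = [176 -306; -306 562]
step 0: K = P̄·Hᵀ·S⁻¹ = [-1591/2638 -303/2638; 1387/2638 1065/2638]
step 0: x' = x̄ + K·y = [-2989/2638, 1077/2638]
step 0: P' = (I − K·H)·P̄ = [5177/2638 -5581/2638; -5581/2638 7001/2638]
step 1: x̄ = F·x = [-8967/2638, 121/1319]
step 1: P̄ = F·P·Fᵀ + Q = [57145/2638 -17349/1319; -17349/1319 18669/1319]
step 1: y = z − H·x̄ = [-7527/1319, 20899/2638]
step 1: S = H·P̄·Hᵀ + R = [67520/1319 -71301/1319; -71301/1319 236335/2638]
step 1: K = P̄·Hᵀ·S⁻¹ = [-3490301/4389442 -427644/2194721; 3300165/4389442 1069191/2194721]
step 1: x' = x̄ + K·y = [-889272/2194721, -744578/2194721]
step 1: P' = (I − K·H)·P̄ = [11611287/4389442 -12751671/4389442; -12751671/4389442 15602847/4389442]
step 2: x̄ = F·x = [-2667816/2194721, -3123006/2194721]
step 2: P̄ = F·P·Fᵀ + Q = [122059351/4389442 -39965589/2194721; -39965589/2194721 39958163/2194721]
step 2: y = z − H·x̄ = [-6263917/2194721, 12983024/2194721]
step 2: S = H·P̄·Hᵀ + R = [130798672/2194721 -126362241/2194721; -126362241/2194721 396577657/4389442]
step 2: K = P̄·Hᵀ·S⁻¹ = [-7557370955/9084069902 -960526698/4542034951; 7220404979/9084069902 2300140119/4542034951]
step 2: x' = x̄ + K·y = [-836992481/9084069902, -6320654683/9084069902]
step 2: P' = (I − K·H)·P̄ = [25233517393/9084069902 -27794921921/9084069902; -27794921921/9084069902 33928628905/9084069902]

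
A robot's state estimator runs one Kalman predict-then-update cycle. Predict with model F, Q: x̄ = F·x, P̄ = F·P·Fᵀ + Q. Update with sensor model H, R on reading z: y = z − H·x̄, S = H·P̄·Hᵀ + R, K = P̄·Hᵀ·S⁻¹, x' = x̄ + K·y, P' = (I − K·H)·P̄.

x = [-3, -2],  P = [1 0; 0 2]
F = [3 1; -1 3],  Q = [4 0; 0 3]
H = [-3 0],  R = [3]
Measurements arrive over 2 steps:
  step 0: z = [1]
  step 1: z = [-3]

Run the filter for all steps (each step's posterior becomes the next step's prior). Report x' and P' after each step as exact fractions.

step 0: x' = [-13/23, -21/23], P' = [15/46 3/46; 3/46 985/46]
step 1: x' = [1923/2006, 11521/2006], P' = [661/2006 1467/2006; 1467/2006 111771/2006]

step 0: x̄ = F·x = [-11, -3]
step 0: P̄ = F·P·Fᵀ + Q = [15 3; 3 22]
step 0: y = z − H·x̄ = [-32]
step 0: S = H·P̄·Hᵀ + R = [138]
step 0: K = P̄·Hᵀ·S⁻¹ = [-15/46; -3/46]
step 0: x' = x̄ + K·y = [-13/23, -21/23]
step 0: P' = (I − K·H)·P̄ = [15/46 3/46; 3/46 985/46]
step 1: x̄ = F·x = [-60/23, -50/23]
step 1: P̄ = F·P·Fᵀ + Q = [661/23 1467/23; 1467/23 4500/23]
step 1: y = z − H·x̄ = [-249/23]
step 1: S = H·P̄·Hᵀ + R = [6018/23]
step 1: K = P̄·Hᵀ·S⁻¹ = [-661/2006; -1467/2006]
step 1: x' = x̄ + K·y = [1923/2006, 11521/2006]
step 1: P' = (I − K·H)·P̄ = [661/2006 1467/2006; 1467/2006 111771/2006]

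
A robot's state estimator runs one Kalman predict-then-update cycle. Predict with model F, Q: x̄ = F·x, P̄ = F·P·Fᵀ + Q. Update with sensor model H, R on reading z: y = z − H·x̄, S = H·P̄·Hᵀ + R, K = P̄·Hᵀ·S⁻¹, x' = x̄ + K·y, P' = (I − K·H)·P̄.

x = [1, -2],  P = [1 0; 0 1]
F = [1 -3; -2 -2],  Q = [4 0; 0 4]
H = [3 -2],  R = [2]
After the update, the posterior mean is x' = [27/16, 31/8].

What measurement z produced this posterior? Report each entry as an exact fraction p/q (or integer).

x̄ = F·x = [7, 2]
P̄ = F·P·Fᵀ + Q = [14 4; 4 12]
S = H·P̄·Hᵀ + R = [128]
K = P̄·Hᵀ·S⁻¹ = [17/64; -3/32]
x' − x̄ = [-85/16, 15/8] = K·y
y = (KᵀK)⁻¹·Kᵀ·(x' − x̄) = [-20]
z = y + H·x̄ = [-20] + [17] = [-3]

z = [-3]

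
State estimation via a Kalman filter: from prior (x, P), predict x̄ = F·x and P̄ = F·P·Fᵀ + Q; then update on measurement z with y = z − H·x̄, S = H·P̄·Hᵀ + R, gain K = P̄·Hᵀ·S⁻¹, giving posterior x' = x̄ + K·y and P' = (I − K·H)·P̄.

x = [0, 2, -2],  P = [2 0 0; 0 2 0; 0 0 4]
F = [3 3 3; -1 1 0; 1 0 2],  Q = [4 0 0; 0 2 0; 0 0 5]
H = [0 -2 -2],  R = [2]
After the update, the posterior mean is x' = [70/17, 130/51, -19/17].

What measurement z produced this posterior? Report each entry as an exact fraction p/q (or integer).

z = [-3]

x̄ = F·x = [0, 2, -4]
P̄ = F·P·Fᵀ + Q = [76 0 30; 0 6 -2; 30 -2 23]
S = H·P̄·Hᵀ + R = [102]
K = P̄·Hᵀ·S⁻¹ = [-10/17; -4/51; -7/17]
x' − x̄ = [70/17, 28/51, 49/17] = K·y
y = (KᵀK)⁻¹·Kᵀ·(x' − x̄) = [-7]
z = y + H·x̄ = [-7] + [4] = [-3]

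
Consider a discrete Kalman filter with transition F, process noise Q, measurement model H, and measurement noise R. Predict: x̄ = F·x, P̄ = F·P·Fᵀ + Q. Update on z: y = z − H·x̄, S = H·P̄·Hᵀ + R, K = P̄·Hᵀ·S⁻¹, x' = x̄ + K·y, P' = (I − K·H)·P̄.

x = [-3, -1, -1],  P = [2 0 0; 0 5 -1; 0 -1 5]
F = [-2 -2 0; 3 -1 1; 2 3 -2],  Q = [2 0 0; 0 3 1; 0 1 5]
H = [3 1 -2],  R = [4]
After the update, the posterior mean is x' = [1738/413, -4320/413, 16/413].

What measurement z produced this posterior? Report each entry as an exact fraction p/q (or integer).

z = [2]

x̄ = F·x = [8, -9, -7]
P̄ = F·P·Fᵀ + Q = [30 0 -42; 0 33 -17; -42 -17 90]
S = H·P̄·Hᵀ + R = [1239]
K = P̄·Hᵀ·S⁻¹ = [58/413; 67/1239; -323/1239]
x' − x̄ = [-1566/413, -603/413, 2907/413] = K·y
y = (KᵀK)⁻¹·Kᵀ·(x' − x̄) = [-27]
z = y + H·x̄ = [-27] + [29] = [2]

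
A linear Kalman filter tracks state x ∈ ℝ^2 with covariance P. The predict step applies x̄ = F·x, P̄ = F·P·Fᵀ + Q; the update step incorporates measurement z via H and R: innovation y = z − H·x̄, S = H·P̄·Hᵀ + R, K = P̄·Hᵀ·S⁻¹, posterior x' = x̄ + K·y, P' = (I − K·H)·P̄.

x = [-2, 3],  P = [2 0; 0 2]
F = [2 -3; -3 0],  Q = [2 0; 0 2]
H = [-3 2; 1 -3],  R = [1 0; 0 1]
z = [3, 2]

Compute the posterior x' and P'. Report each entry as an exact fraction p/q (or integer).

x' = [-4489/2349, -9230/7047]
P' = [604/2349 1244/7047; 1244/7047 4180/21141]

x̄ = F·x = [-13, 6]
P̄ = F·P·Fᵀ + Q = [28 -12; -12 20]
y = z − H·x̄ = [-48, 33]
S = H·P̄·Hᵀ + R = [477 -336; -336 281]
K = P̄·Hᵀ·S⁻¹ = [-2948/7047 -640/2349; -2836/21141 -2936/7047]
x' = x̄ + K·y = [-4489/2349, -9230/7047]
P' = (I − K·H)·P̄ = [604/2349 1244/7047; 1244/7047 4180/21141]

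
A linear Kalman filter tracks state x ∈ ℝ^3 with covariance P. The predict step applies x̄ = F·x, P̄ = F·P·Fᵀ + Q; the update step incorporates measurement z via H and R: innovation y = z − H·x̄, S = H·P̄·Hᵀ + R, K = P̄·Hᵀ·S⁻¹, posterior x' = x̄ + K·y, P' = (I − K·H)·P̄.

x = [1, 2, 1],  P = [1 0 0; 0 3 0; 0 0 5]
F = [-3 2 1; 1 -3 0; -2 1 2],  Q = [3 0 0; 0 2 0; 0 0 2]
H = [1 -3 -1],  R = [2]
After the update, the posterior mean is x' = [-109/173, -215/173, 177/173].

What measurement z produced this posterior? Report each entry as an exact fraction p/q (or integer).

z = [2]

x̄ = F·x = [2, -5, 2]
P̄ = F·P·Fᵀ + Q = [29 -21 22; -21 30 -11; 22 -11 29]
S = H·P̄·Hᵀ + R = [346]
K = P̄·Hᵀ·S⁻¹ = [35/173; -50/173; 13/173]
x' − x̄ = [-455/173, 650/173, -169/173] = K·y
y = (KᵀK)⁻¹·Kᵀ·(x' − x̄) = [-13]
z = y + H·x̄ = [-13] + [15] = [2]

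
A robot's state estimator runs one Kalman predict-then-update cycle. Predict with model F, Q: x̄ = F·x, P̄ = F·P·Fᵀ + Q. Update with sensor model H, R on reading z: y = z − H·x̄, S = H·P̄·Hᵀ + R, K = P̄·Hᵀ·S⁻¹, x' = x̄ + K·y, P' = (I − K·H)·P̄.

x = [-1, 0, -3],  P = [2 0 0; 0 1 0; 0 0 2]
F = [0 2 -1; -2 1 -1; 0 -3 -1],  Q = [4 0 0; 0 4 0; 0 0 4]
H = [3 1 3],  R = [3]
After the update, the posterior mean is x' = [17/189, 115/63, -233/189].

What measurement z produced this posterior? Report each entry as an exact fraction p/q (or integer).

z = [-2]

x̄ = F·x = [3, 5, 3]
P̄ = F·P·Fᵀ + Q = [10 4 -4; 4 15 -1; -4 -1 15]
S = H·P̄·Hᵀ + R = [189]
K = P̄·Hᵀ·S⁻¹ = [22/189; 8/63; 32/189]
x' − x̄ = [-550/189, -200/63, -800/189] = K·y
y = (KᵀK)⁻¹·Kᵀ·(x' − x̄) = [-25]
z = y + H·x̄ = [-25] + [23] = [-2]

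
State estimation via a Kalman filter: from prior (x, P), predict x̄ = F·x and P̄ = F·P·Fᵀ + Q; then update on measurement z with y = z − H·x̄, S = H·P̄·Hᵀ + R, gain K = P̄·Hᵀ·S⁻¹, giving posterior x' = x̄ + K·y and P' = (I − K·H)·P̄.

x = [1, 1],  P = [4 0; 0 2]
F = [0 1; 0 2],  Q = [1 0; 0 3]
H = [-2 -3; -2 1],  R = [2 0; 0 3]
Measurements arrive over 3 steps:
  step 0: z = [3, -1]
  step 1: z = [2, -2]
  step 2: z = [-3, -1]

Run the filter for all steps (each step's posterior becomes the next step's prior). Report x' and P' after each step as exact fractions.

step 0: x̄ = F·x = [1, 2]
step 0: P̄ = F·P·Fᵀ + Q = [3 4; 4 11]
step 0: y = z − H·x̄ = [11, -1]
step 0: S = H·P̄·Hᵀ + R = [161 -5; -5 10]
step 0: K = P̄·Hᵀ·S⁻¹ = [-38/317 -412/1585; -79/317 278/1585]
step 0: x' = x̄ + K·y = [-93/1585, -1453/1585]
step 0: P' = (I − K·H)·P̄ = [511/1585 -214/1585; -214/1585 406/1585]
step 1: x̄ = F·x = [-1453/1585, -2906/1585]
step 1: P̄ = F·P·Fᵀ + Q = [1991/1585 812/1585; 812/1585 6379/1585]
step 1: y = z − H·x̄ = [-8454/1585, -2]
step 1: S = H·P̄·Hᵀ + R = [78289/1585 -5; -5 10]
step 1: K = P̄·Hᵀ·S⁻¹ = [-16006/148653 -188668/743265; -36767/148653 131062/743265]
step 1: x' = x̄ + K·y = [122831/743265, -644324/743265]
step 1: P' = (I − K·H)·P̄ = [232259/743265 -101486/743265; -101486/743265 190214/743265]
step 2: x̄ = F·x = [-644324/743265, -1288648/743265]
step 2: P̄ = F·P·Fᵀ + Q = [933479/743265 380428/743265; 380428/743265 2990651/743265]
step 2: y = z − H·x̄ = [-7384387/743265, -1]
step 2: S = H·P̄·Hᵀ + R = [36701441/743265 -5; -5 10]
step 2: K = P̄·Hᵀ·S⁻¹ = [-7503014/69686557 -88444092/348432785; -17235823/69686557 61440278/348432785]
step 2: x' = x̄ + K·y = [159108242/348432785, 190653827/348432785]
step 2: P' = (I − K·H)·P̄ = [108878371/348432785 -47575534/348432785; -47575534/348432785 89169766/348432785]

step 0: x' = [-93/1585, -1453/1585], P' = [511/1585 -214/1585; -214/1585 406/1585]
step 1: x' = [122831/743265, -644324/743265], P' = [232259/743265 -101486/743265; -101486/743265 190214/743265]
step 2: x' = [159108242/348432785, 190653827/348432785], P' = [108878371/348432785 -47575534/348432785; -47575534/348432785 89169766/348432785]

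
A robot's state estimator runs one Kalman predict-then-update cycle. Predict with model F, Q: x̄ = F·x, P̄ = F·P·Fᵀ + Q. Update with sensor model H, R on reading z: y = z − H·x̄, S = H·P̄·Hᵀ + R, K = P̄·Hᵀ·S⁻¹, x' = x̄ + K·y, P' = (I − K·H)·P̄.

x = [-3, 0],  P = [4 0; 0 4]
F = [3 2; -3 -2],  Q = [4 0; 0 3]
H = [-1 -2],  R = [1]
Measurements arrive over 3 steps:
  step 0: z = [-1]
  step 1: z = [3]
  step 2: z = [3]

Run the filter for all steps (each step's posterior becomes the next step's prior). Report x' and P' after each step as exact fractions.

step 0: x' = [-79/23, 157/69], P' = [520/23 -268/23; -268/23 431/69]
step 1: x' = [9183/7289, -15223/7289], P' = [180952/7289 -93396/7289; -93396/7289 49963/7289]
step 2: x' = [1974699/831581, -2222339/831581], P' = [20901400/831581 -10789956/831581; -10789956/831581 5770679/831581]

step 0: x̄ = F·x = [-9, 9]
step 0: P̄ = F·P·Fᵀ + Q = [56 -52; -52 55]
step 0: y = z − H·x̄ = [8]
step 0: S = H·P̄·Hᵀ + R = [69]
step 0: K = P̄·Hᵀ·S⁻¹ = [16/23; -58/69]
step 0: x' = x̄ + K·y = [-79/23, 157/69]
step 0: P' = (I − K·H)·P̄ = [520/23 -268/23; -268/23 431/69]
step 1: x̄ = F·x = [-397/69, 397/69]
step 1: P̄ = F·P·Fᵀ + Q = [6392/69 -6116/69; -6116/69 6323/69]
step 1: y = z − H·x̄ = [604/69]
step 1: S = H·P̄·Hᵀ + R = [7289/69]
step 1: K = P̄·Hᵀ·S⁻¹ = [5840/7289; -6530/7289]
step 1: x' = x̄ + K·y = [9183/7289, -15223/7289]
step 1: P' = (I − K·H)·P̄ = [180952/7289 -93396/7289; -93396/7289 49963/7289]
step 2: x̄ = F·x = [-2897/7289, 2897/7289]
step 2: P̄ = F·P·Fᵀ + Q = [736824/7289 -707668/7289; -707668/7289 729535/7289]
step 2: y = z − H·x̄ = [24764/7289]
step 2: S = H·P̄·Hᵀ + R = [831581/7289]
step 2: K = P̄·Hᵀ·S⁻¹ = [678512/831581; -751402/831581]
step 2: x' = x̄ + K·y = [1974699/831581, -2222339/831581]
step 2: P' = (I − K·H)·P̄ = [20901400/831581 -10789956/831581; -10789956/831581 5770679/831581]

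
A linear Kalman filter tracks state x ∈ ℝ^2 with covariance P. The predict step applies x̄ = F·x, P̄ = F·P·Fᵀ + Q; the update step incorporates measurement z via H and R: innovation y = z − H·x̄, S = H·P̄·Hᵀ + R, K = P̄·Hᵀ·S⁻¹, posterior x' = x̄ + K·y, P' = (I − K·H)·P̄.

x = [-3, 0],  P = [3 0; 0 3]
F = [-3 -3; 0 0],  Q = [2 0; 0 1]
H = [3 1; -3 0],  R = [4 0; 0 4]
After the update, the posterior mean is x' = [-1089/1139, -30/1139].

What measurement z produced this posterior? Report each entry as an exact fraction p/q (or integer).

x̄ = F·x = [9, 0]
P̄ = F·P·Fᵀ + Q = [56 0; 0 1]
S = H·P̄·Hᵀ + R = [509 -504; -504 508]
K = P̄·Hᵀ·S⁻¹ = [168/1139 -210/1139; 127/1139 126/1139]
x' − x̄ = [-11340/1139, -30/1139] = K·y
y = (KᵀK)⁻¹·Kᵀ·(x' − x̄) = [-30, 30]
z = y + H·x̄ = [-30, 30] + [27, -27] = [-3, 3]

z = [-3, 3]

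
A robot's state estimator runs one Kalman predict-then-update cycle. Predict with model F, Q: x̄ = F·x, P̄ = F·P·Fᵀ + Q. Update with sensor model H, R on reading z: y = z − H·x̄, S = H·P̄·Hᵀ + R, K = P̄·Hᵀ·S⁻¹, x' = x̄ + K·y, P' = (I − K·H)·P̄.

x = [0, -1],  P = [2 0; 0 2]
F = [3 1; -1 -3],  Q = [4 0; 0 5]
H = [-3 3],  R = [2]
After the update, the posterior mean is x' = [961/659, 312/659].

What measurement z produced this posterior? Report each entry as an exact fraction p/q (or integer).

x̄ = F·x = [-1, 3]
P̄ = F·P·Fᵀ + Q = [24 -12; -12 25]
S = H·P̄·Hᵀ + R = [659]
K = P̄·Hᵀ·S⁻¹ = [-108/659; 111/659]
x' − x̄ = [1620/659, -1665/659] = K·y
y = (KᵀK)⁻¹·Kᵀ·(x' − x̄) = [-15]
z = y + H·x̄ = [-15] + [12] = [-3]

z = [-3]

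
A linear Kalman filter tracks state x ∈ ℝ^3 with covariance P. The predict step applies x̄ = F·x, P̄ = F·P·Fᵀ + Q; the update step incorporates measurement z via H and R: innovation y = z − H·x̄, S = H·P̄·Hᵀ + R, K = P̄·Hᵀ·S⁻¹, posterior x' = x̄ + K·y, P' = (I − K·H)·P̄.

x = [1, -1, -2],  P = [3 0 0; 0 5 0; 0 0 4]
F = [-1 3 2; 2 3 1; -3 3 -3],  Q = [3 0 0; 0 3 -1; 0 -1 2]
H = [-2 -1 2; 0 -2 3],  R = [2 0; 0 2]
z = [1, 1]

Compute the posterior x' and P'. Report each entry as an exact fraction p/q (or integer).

x̄ = F·x = [-8, -3, 0]
P̄ = F·P·Fᵀ + Q = [67 47 30; 47 64 14; 30 14 110]
y = z − H·x̄ = [-18, -5]
S = H·P̄·Hᵀ + R = [666 698; 698 1080]
K = P̄·Hᵀ·S⁻¹ = [-31972/58019 40897/116038; -20093/58019 8366/58019; -13279/58019 24806/58019]
x' = x̄ + K·y = [18203/116038, 145787/58019, 114992/58019]
P' = (I − K·H)·P̄ = [100455/58019 329104/58019 233035/58019; 329104/58019 1820602/58019 1219312/58019; 233035/58019 1219312/58019 829412/58019]

x' = [18203/116038, 145787/58019, 114992/58019]
P' = [100455/58019 329104/58019 233035/58019; 329104/58019 1820602/58019 1219312/58019; 233035/58019 1219312/58019 829412/58019]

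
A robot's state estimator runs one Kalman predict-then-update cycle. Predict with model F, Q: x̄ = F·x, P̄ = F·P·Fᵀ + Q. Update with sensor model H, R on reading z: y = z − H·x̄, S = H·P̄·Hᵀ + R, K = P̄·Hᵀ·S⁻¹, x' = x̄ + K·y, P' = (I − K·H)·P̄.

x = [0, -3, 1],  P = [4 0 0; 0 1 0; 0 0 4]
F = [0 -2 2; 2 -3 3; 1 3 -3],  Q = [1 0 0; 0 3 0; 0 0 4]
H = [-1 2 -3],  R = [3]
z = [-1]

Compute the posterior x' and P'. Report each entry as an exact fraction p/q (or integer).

x̄ = F·x = [8, 12, -12]
P̄ = F·P·Fᵀ + Q = [21 30 -30; 30 64 -37; -30 -37 53]
y = z − H·x̄ = [-53]
S = H·P̄·Hᵀ + R = [901]
K = P̄·Hᵀ·S⁻¹ = [129/901; 209/901; -203/901]
x' = x̄ + K·y = [7/17, -5/17, -1/17]
P' = (I − K·H)·P̄ = [2280/901 69/901 -843/901; 69/901 13983/901 9090/901; -843/901 9090/901 6544/901]

x' = [7/17, -5/17, -1/17]
P' = [2280/901 69/901 -843/901; 69/901 13983/901 9090/901; -843/901 9090/901 6544/901]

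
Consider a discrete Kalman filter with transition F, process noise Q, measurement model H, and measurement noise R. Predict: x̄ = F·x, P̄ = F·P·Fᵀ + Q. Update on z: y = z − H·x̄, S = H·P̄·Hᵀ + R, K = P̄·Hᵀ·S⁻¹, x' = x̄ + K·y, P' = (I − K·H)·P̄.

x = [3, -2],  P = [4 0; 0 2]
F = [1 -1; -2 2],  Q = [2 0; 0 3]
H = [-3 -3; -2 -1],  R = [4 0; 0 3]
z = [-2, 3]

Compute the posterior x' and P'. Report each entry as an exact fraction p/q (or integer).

x̄ = F·x = [5, -10]
P̄ = F·P·Fᵀ + Q = [8 -12; -12 27]
y = z − H·x̄ = [-17, 3]
S = H·P̄·Hᵀ + R = [103 21; 21 14]
K = P̄·Hᵀ·S⁻¹ = [36/143 -664/1001; -81/143 636/1001]
x' = x̄ + K·y = [-1271/1001, 1537/1001]
P' = (I − K·H)·P̄ = [2328/1001 -2664/1001; -2664/1001 3420/1001]

x' = [-1271/1001, 1537/1001]
P' = [2328/1001 -2664/1001; -2664/1001 3420/1001]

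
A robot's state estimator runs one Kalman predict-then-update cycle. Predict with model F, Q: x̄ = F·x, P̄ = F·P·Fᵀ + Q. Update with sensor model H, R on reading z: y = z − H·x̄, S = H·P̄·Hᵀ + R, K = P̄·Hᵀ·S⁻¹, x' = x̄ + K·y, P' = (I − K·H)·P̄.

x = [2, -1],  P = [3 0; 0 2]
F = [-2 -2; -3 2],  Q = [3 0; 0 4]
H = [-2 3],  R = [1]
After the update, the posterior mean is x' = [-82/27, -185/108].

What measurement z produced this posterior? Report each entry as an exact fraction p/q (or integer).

x̄ = F·x = [-2, -8]
P̄ = F·P·Fᵀ + Q = [23 10; 10 39]
S = H·P̄·Hᵀ + R = [324]
K = P̄·Hᵀ·S⁻¹ = [-4/81; 97/324]
x' − x̄ = [-28/27, 679/108] = K·y
y = (KᵀK)⁻¹·Kᵀ·(x' − x̄) = [21]
z = y + H·x̄ = [21] + [-20] = [1]

z = [1]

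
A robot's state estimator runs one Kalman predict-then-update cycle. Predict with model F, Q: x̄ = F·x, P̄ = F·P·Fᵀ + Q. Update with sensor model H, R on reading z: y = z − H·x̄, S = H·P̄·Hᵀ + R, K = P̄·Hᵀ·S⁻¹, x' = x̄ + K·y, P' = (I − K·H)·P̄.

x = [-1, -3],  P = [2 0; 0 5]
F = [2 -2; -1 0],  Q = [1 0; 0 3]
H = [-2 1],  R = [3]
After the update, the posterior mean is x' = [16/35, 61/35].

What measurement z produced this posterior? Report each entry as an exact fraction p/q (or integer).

z = [1]

x̄ = F·x = [4, 1]
P̄ = F·P·Fᵀ + Q = [29 -4; -4 5]
S = H·P̄·Hᵀ + R = [140]
K = P̄·Hᵀ·S⁻¹ = [-31/70; 13/140]
x' − x̄ = [-124/35, 26/35] = K·y
y = (KᵀK)⁻¹·Kᵀ·(x' − x̄) = [8]
z = y + H·x̄ = [8] + [-7] = [1]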